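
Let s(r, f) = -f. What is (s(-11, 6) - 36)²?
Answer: 1764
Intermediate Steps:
(s(-11, 6) - 36)² = (-1*6 - 36)² = (-6 - 36)² = (-42)² = 1764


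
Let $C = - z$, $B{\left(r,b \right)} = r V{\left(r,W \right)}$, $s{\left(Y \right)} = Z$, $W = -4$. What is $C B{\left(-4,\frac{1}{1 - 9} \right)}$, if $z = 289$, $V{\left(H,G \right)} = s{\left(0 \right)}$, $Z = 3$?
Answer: $3468$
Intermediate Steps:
$s{\left(Y \right)} = 3$
$V{\left(H,G \right)} = 3$
$B{\left(r,b \right)} = 3 r$ ($B{\left(r,b \right)} = r 3 = 3 r$)
$C = -289$ ($C = \left(-1\right) 289 = -289$)
$C B{\left(-4,\frac{1}{1 - 9} \right)} = - 289 \cdot 3 \left(-4\right) = \left(-289\right) \left(-12\right) = 3468$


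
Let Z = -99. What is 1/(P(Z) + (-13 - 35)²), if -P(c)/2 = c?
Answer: 1/2502 ≈ 0.00039968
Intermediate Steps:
P(c) = -2*c
1/(P(Z) + (-13 - 35)²) = 1/(-2*(-99) + (-13 - 35)²) = 1/(198 + (-48)²) = 1/(198 + 2304) = 1/2502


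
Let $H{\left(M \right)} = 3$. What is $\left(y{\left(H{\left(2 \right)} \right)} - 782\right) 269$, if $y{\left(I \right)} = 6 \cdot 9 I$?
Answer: $-166780$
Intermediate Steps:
$y{\left(I \right)} = 54 I$
$\left(y{\left(H{\left(2 \right)} \right)} - 782\right) 269 = \left(54 \cdot 3 - 782\right) 269 = \left(162 - 782\right) 269 = \left(-620\right) 269 = -166780$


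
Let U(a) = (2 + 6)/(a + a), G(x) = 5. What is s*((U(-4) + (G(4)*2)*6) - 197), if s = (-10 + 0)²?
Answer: -13800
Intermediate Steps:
s = 100 (s = (-10)² = 100)
U(a) = 4/a (U(a) = 8/((2*a)) = 8*(1/(2*a)) = 4/a)
s*((U(-4) + (G(4)*2)*6) - 197) = 100*((4/(-4) + (5*2)*6) - 197) = 100*((4*(-¼) + 10*6) - 197) = 100*((-1 + 60) - 197) = 100*(59 - 197) = 100*(-138) = -13800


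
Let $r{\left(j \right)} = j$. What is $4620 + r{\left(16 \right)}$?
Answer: $4636$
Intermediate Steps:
$4620 + r{\left(16 \right)} = 4620 + 16 = 4636$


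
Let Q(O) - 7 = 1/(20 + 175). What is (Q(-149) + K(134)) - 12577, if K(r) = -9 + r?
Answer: -2426774/195 ≈ -12445.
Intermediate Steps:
Q(O) = 1366/195 (Q(O) = 7 + 1/(20 + 175) = 7 + 1/195 = 1366/195)
(Q(-149) + K(134)) - 12577 = (1366/195 + (-9 + 134)) - 12577 = (1366/195 + 125) - 12577 = 25741/195 - 12577 = -2426774/195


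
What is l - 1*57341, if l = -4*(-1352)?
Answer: -51933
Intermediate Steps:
l = 5408
l - 1*57341 = 5408 - 1*57341 = 5408 - 57341 = -51933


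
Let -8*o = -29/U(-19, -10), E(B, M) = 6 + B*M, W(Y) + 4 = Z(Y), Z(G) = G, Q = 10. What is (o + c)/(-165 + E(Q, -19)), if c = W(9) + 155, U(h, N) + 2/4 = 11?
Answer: -13469/29316 ≈ -0.45944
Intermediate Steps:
U(h, N) = 21/2 (U(h, N) = -½ + 11 = 21/2)
W(Y) = -4 + Y
c = 160 (c = (-4 + 9) + 155 = 5 + 155 = 160)
o = 29/84 (o = -(-29)/(8*21/2) = -(-29)*2/(8*21) = -⅛*(-58/21) = 29/84 ≈ 0.34524)
(o + c)/(-165 + E(Q, -19)) = (29/84 + 160)/(-165 + (6 + 10*(-19))) = 13469/(84*(-165 + (6 - 190))) = 13469/(84*(-165 - 184)) = (13469/84)/(-349) = (13469/84)*(-1/349) = -13469/29316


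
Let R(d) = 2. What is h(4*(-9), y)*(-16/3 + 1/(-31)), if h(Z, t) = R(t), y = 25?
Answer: -998/93 ≈ -10.731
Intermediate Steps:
h(Z, t) = 2
h(4*(-9), y)*(-16/3 + 1/(-31)) = 2*(-16/3 + 1/(-31)) = 2*(-16*⅓ + 1*(-1/31)) = 2*(-16/3 - 1/31) = 2*(-499/93) = -998/93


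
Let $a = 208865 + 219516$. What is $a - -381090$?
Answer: $809471$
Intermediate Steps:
$a = 428381$
$a - -381090 = 428381 - -381090 = 428381 + 381090 = 809471$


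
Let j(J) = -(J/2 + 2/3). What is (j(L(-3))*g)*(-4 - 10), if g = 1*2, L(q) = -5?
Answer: -154/3 ≈ -51.333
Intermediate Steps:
j(J) = -2/3 - J/2 (j(J) = -(J*(1/2) + 2*(1/3)) = -(J/2 + 2/3) = -(2/3 + J/2) = -2/3 - J/2)
g = 2
(j(L(-3))*g)*(-4 - 10) = ((-2/3 - 1/2*(-5))*2)*(-4 - 10) = ((-2/3 + 5/2)*2)*(-14) = ((11/6)*2)*(-14) = (11/3)*(-14) = -154/3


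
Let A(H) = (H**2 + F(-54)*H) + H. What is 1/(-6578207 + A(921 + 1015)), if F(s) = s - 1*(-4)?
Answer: -1/2924975 ≈ -3.4188e-7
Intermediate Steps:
F(s) = 4 + s (F(s) = s + 4 = 4 + s)
A(H) = H**2 - 49*H (A(H) = (H**2 + (4 - 54)*H) + H = (H**2 - 50*H) + H = H**2 - 49*H)
1/(-6578207 + A(921 + 1015)) = 1/(-6578207 + (921 + 1015)*(-49 + (921 + 1015))) = 1/(-6578207 + 1936*(-49 + 1936)) = 1/(-6578207 + 1936*1887) = 1/(-6578207 + 3653232) = 1/(-2924975) = -1/2924975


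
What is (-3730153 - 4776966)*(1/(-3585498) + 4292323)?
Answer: -130925544253221761507/3585498 ≈ -3.6515e+13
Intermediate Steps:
(-3730153 - 4776966)*(1/(-3585498) + 4292323) = -8507119*(-1/3585498 + 4292323) = -8507119*15390115531853/3585498 = -130925544253221761507/3585498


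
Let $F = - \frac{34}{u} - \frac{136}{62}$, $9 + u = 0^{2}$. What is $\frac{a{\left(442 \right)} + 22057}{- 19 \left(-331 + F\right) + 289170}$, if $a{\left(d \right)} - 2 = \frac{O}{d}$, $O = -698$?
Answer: $\frac{1360038510}{18215850523} \approx 0.074662$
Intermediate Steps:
$u = -9$ ($u = -9 + 0^{2} = -9 + 0 = -9$)
$a{\left(d \right)} = 2 - \frac{698}{d}$
$F = \frac{442}{279}$ ($F = - \frac{34}{-9} - \frac{136}{62} = \left(-34\right) \left(- \frac{1}{9}\right) - \frac{68}{31} = \frac{34}{9} - \frac{68}{31} = \frac{442}{279} \approx 1.5842$)
$\frac{a{\left(442 \right)} + 22057}{- 19 \left(-331 + F\right) + 289170} = \frac{\left(2 - \frac{698}{442}\right) + 22057}{- 19 \left(-331 + \frac{442}{279}\right) + 289170} = \frac{\left(2 - \frac{349}{221}\right) + 22057}{\left(-19\right) \left(- \frac{91907}{279}\right) + 289170} = \frac{\left(2 - \frac{349}{221}\right) + 22057}{\frac{1746233}{279} + 289170} = \frac{\frac{93}{221} + 22057}{\frac{82424663}{279}} = \frac{4874690}{221} \cdot \frac{279}{82424663} = \frac{1360038510}{18215850523}$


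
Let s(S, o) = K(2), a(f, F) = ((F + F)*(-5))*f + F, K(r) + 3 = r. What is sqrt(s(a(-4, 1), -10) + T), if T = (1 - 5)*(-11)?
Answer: sqrt(43) ≈ 6.5574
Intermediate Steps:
K(r) = -3 + r
T = 44 (T = -4*(-11) = 44)
a(f, F) = F - 10*F*f (a(f, F) = ((2*F)*(-5))*f + F = (-10*F)*f + F = -10*F*f + F = F - 10*F*f)
s(S, o) = -1 (s(S, o) = -3 + 2 = -1)
sqrt(s(a(-4, 1), -10) + T) = sqrt(-1 + 44) = sqrt(43)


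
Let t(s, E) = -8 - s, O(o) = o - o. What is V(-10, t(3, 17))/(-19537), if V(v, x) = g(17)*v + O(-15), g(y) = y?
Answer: 170/19537 ≈ 0.0087014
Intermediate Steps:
O(o) = 0
V(v, x) = 17*v (V(v, x) = 17*v + 0 = 17*v)
V(-10, t(3, 17))/(-19537) = (17*(-10))/(-19537) = -170*(-1/19537) = 170/19537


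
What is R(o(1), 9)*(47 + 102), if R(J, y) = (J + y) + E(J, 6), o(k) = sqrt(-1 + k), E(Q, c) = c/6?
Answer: 1490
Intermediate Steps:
E(Q, c) = c/6 (E(Q, c) = c*(1/6) = c/6)
R(J, y) = 1 + J + y (R(J, y) = (J + y) + (1/6)*6 = (J + y) + 1 = 1 + J + y)
R(o(1), 9)*(47 + 102) = (1 + sqrt(-1 + 1) + 9)*(47 + 102) = (1 + sqrt(0) + 9)*149 = (1 + 0 + 9)*149 = 10*149 = 1490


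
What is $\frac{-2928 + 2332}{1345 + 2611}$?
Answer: $- \frac{149}{989} \approx -0.15066$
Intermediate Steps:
$\frac{-2928 + 2332}{1345 + 2611} = - \frac{596}{3956} = \left(-596\right) \frac{1}{3956} = - \frac{149}{989}$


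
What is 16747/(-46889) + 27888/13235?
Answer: 1085993887/620575915 ≈ 1.7500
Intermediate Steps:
16747/(-46889) + 27888/13235 = 16747*(-1/46889) + 27888*(1/13235) = -16747/46889 + 27888/13235 = 1085993887/620575915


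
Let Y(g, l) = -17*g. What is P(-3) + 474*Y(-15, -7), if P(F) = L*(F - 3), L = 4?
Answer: 120846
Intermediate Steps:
P(F) = -12 + 4*F (P(F) = 4*(F - 3) = 4*(-3 + F) = -12 + 4*F)
P(-3) + 474*Y(-15, -7) = (-12 + 4*(-3)) + 474*(-17*(-15)) = (-12 - 12) + 474*255 = -24 + 120870 = 120846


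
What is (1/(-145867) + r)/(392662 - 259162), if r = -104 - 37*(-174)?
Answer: 307973859/6491081500 ≈ 0.047446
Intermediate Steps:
r = 6334 (r = -104 + 6438 = 6334)
(1/(-145867) + r)/(392662 - 259162) = (1/(-145867) + 6334)/(392662 - 259162) = (-1/145867 + 6334)/133500 = (923921577/145867)*(1/133500) = 307973859/6491081500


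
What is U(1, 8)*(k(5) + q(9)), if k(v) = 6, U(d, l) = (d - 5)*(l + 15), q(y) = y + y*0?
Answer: -1380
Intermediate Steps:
q(y) = y (q(y) = y + 0 = y)
U(d, l) = (-5 + d)*(15 + l)
U(1, 8)*(k(5) + q(9)) = (-75 - 5*8 + 15*1 + 1*8)*(6 + 9) = (-75 - 40 + 15 + 8)*15 = -92*15 = -1380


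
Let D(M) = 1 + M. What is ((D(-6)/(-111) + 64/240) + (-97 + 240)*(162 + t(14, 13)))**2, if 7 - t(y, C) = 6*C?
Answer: 52162888422544/308025 ≈ 1.6935e+8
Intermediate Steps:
t(y, C) = 7 - 6*C
((D(-6)/(-111) + 64/240) + (-97 + 240)*(162 + t(14, 13)))**2 = (((1 - 6)/(-111) + 64/240) + (-97 + 240)*(162 + (7 - 6*13)))**2 = ((-5*(-1/111) + 64*(1/240)) + 143*(162 + (7 - 78)))**2 = ((5/111 + 4/15) + 143*(162 - 71))**2 = (173/555 + 143*91)**2 = (173/555 + 13013)**2 = (7222388/555)**2 = 52162888422544/308025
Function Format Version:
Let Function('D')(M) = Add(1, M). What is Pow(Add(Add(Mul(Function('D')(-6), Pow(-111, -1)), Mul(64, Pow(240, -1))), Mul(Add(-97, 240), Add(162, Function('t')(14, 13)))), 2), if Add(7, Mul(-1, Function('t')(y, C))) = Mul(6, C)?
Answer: Rational(52162888422544, 308025) ≈ 1.6935e+8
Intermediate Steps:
Function('t')(y, C) = Add(7, Mul(-6, C)) (Function('t')(y, C) = Add(7, Mul(-1, Mul(6, C))) = Add(7, Mul(-6, C)))
Pow(Add(Add(Mul(Function('D')(-6), Pow(-111, -1)), Mul(64, Pow(240, -1))), Mul(Add(-97, 240), Add(162, Function('t')(14, 13)))), 2) = Pow(Add(Add(Mul(Add(1, -6), Pow(-111, -1)), Mul(64, Pow(240, -1))), Mul(Add(-97, 240), Add(162, Add(7, Mul(-6, 13))))), 2) = Pow(Add(Add(Mul(-5, Rational(-1, 111)), Mul(64, Rational(1, 240))), Mul(143, Add(162, Add(7, -78)))), 2) = Pow(Add(Add(Rational(5, 111), Rational(4, 15)), Mul(143, Add(162, -71))), 2) = Pow(Add(Rational(173, 555), Mul(143, 91)), 2) = Pow(Add(Rational(173, 555), 13013), 2) = Pow(Rational(7222388, 555), 2) = Rational(52162888422544, 308025)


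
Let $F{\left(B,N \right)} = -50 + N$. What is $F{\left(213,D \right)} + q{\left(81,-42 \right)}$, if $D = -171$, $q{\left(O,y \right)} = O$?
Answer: $-140$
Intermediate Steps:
$F{\left(213,D \right)} + q{\left(81,-42 \right)} = \left(-50 - 171\right) + 81 = -221 + 81 = -140$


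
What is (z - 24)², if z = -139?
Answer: 26569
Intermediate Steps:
(z - 24)² = (-139 - 24)² = (-163)² = 26569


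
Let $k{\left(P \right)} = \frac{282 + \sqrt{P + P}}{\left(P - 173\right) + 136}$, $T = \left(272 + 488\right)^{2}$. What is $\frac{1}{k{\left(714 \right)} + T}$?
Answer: $\frac{132365510657}{76454374091485448} - \frac{677 \sqrt{357}}{76454374091485448} \approx 1.7313 \cdot 10^{-6}$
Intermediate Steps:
$T = 577600$ ($T = 760^{2} = 577600$)
$k{\left(P \right)} = \frac{282 + \sqrt{2} \sqrt{P}}{-37 + P}$ ($k{\left(P \right)} = \frac{282 + \sqrt{2 P}}{\left(-173 + P\right) + 136} = \frac{282 + \sqrt{2} \sqrt{P}}{-37 + P}$)
$\frac{1}{k{\left(714 \right)} + T} = \frac{1}{\frac{282 + \sqrt{2} \sqrt{714}}{-37 + 714} + 577600} = \frac{1}{\frac{282 + 2 \sqrt{357}}{677} + 577600} = \frac{1}{\left(\frac{282}{677} + \frac{2 \sqrt{357}}{677}\right) + 577600} = \frac{1}{\frac{391035482}{677} + \frac{2 \sqrt{357}}{677}}$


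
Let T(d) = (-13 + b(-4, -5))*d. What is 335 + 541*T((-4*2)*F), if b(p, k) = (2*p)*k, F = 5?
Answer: -583945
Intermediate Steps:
b(p, k) = 2*k*p
T(d) = 27*d (T(d) = (-13 + 2*(-5)*(-4))*d = (-13 + 40)*d = 27*d)
335 + 541*T((-4*2)*F) = 335 + 541*(27*(-4*2*5)) = 335 + 541*(27*(-8*5)) = 335 + 541*(27*(-40)) = 335 + 541*(-1080) = 335 - 584280 = -583945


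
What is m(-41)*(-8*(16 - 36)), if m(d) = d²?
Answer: 268960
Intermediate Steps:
m(-41)*(-8*(16 - 36)) = (-41)²*(-8*(16 - 36)) = 1681*(-8*(-20)) = 1681*160 = 268960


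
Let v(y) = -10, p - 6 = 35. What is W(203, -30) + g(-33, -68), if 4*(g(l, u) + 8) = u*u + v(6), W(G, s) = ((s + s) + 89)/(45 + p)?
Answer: 49271/43 ≈ 1145.8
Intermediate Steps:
p = 41 (p = 6 + 35 = 41)
W(G, s) = 89/86 + s/43 (W(G, s) = ((s + s) + 89)/(45 + 41) = (2*s + 89)/86 = (89 + 2*s)*(1/86) = 89/86 + s/43)
g(l, u) = -21/2 + u**2/4 (g(l, u) = -8 + (u*u - 10)/4 = -8 + (u**2 - 10)/4 = -8 + (-10 + u**2)/4 = -8 + (-5/2 + u**2/4) = -21/2 + u**2/4)
W(203, -30) + g(-33, -68) = (89/86 + (1/43)*(-30)) + (-21/2 + (1/4)*(-68)**2) = (89/86 - 30/43) + (-21/2 + (1/4)*4624) = 29/86 + (-21/2 + 1156) = 29/86 + 2291/2 = 49271/43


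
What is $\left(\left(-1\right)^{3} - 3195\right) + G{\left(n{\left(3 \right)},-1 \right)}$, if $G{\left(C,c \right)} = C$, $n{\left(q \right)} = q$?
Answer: $-3193$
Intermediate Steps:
$\left(\left(-1\right)^{3} - 3195\right) + G{\left(n{\left(3 \right)},-1 \right)} = \left(\left(-1\right)^{3} - 3195\right) + 3 = \left(-1 - 3195\right) + 3 = -3196 + 3 = -3193$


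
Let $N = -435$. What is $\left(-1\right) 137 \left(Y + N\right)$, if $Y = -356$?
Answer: $108367$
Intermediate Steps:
$\left(-1\right) 137 \left(Y + N\right) = \left(-1\right) 137 \left(-356 - 435\right) = \left(-137\right) \left(-791\right) = 108367$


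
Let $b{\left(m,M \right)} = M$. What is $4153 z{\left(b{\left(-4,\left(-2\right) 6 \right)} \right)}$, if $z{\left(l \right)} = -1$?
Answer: $-4153$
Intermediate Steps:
$4153 z{\left(b{\left(-4,\left(-2\right) 6 \right)} \right)} = 4153 \left(-1\right) = -4153$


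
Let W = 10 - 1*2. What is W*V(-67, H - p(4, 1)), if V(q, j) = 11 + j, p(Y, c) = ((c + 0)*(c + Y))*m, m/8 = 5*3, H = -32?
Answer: -4968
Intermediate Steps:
m = 120 (m = 8*(5*3) = 8*15 = 120)
p(Y, c) = 120*c*(Y + c) (p(Y, c) = ((c + 0)*(c + Y))*120 = (c*(Y + c))*120 = 120*c*(Y + c))
W = 8 (W = 10 - 2 = 8)
W*V(-67, H - p(4, 1)) = 8*(11 + (-32 - 120*(4 + 1))) = 8*(11 + (-32 - 120*5)) = 8*(11 + (-32 - 1*600)) = 8*(11 + (-32 - 600)) = 8*(11 - 632) = 8*(-621) = -4968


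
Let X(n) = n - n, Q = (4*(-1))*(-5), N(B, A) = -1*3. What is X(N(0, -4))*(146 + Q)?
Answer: 0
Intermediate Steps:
N(B, A) = -3
Q = 20 (Q = -4*(-5) = 20)
X(n) = 0
X(N(0, -4))*(146 + Q) = 0*(146 + 20) = 0*166 = 0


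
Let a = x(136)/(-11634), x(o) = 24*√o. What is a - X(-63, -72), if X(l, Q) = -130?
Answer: 130 - 8*√34/1939 ≈ 129.98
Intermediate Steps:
a = -8*√34/1939 (a = (24*√136)/(-11634) = (24*(2*√34))*(-1/11634) = (48*√34)*(-1/11634) = -8*√34/1939 ≈ -0.024058)
a - X(-63, -72) = -8*√34/1939 - 1*(-130) = -8*√34/1939 + 130 = 130 - 8*√34/1939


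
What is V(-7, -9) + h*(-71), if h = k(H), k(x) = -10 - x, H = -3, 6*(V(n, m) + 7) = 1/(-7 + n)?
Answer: 41159/84 ≈ 489.99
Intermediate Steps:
V(n, m) = -7 + 1/(6*(-7 + n))
h = -7 (h = -10 - 1*(-3) = -10 + 3 = -7)
V(-7, -9) + h*(-71) = (295 - 42*(-7))/(6*(-7 - 7)) - 7*(-71) = (⅙)*(295 + 294)/(-14) + 497 = (⅙)*(-1/14)*589 + 497 = -589/84 + 497 = 41159/84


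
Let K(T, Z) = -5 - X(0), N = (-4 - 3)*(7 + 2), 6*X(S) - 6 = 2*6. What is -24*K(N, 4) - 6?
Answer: 186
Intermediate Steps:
X(S) = 3 (X(S) = 1 + (2*6)/6 = 1 + (⅙)*12 = 1 + 2 = 3)
N = -63 (N = -7*9 = -63)
K(T, Z) = -8 (K(T, Z) = -5 - 1*3 = -5 - 3 = -8)
-24*K(N, 4) - 6 = -24*(-8) - 6 = 192 - 6 = 186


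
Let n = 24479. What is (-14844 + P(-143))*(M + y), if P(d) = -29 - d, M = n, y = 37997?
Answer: -920271480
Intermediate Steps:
M = 24479
(-14844 + P(-143))*(M + y) = (-14844 + (-29 - 1*(-143)))*(24479 + 37997) = (-14844 + (-29 + 143))*62476 = (-14844 + 114)*62476 = -14730*62476 = -920271480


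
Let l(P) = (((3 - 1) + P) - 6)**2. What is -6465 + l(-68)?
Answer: -1281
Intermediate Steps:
l(P) = (-4 + P)**2 (l(P) = ((2 + P) - 6)**2 = (-4 + P)**2)
-6465 + l(-68) = -6465 + (-4 - 68)**2 = -6465 + (-72)**2 = -6465 + 5184 = -1281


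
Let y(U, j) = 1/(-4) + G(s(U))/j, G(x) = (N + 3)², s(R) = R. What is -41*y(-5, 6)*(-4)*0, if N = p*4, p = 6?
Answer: 0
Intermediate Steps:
N = 24 (N = 6*4 = 24)
G(x) = 729 (G(x) = (24 + 3)² = 27² = 729)
y(U, j) = -¼ + 729/j (y(U, j) = 1/(-4) + 729/j = 1*(-¼) + 729/j = -¼ + 729/j)
-41*y(-5, 6)*(-4)*0 = -41*(¼)*(2916 - 1*6)/6*(-4)*0 = -41*(¼)*(⅙)*(2916 - 6)*(-4)*0 = -41*(¼)*(⅙)*2910*(-4)*0 = -19885*(-4)/4*0 = -41*(-485)*0 = 19885*0 = 0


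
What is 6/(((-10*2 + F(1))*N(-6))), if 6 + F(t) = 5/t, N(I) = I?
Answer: 1/21 ≈ 0.047619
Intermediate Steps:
F(t) = -6 + 5/t
6/(((-10*2 + F(1))*N(-6))) = 6/(((-10*2 + (-6 + 5/1))*(-6))) = 6/(((-20 + (-6 + 5*1))*(-6))) = 6/(((-20 + (-6 + 5))*(-6))) = 6/(((-20 - 1)*(-6))) = 6/((-21*(-6))) = 6/126 = 6*(1/126) = 1/21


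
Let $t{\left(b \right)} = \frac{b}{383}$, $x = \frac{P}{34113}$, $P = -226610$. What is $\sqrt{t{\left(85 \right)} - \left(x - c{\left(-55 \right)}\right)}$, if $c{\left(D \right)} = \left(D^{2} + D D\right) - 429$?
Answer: $\frac{\sqrt{960685058779343826}}{13065279} \approx 75.019$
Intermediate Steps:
$c{\left(D \right)} = -429 + 2 D^{2}$ ($c{\left(D \right)} = \left(D^{2} + D^{2}\right) - 429 = 2 D^{2} - 429 = -429 + 2 D^{2}$)
$x = - \frac{226610}{34113} \approx -6.6429$
$t{\left(b \right)} = \frac{b}{383}$ ($t{\left(b \right)} = b \frac{1}{383} = \frac{b}{383}$)
$\sqrt{t{\left(85 \right)} - \left(x - c{\left(-55 \right)}\right)} = \sqrt{\frac{1}{383} \cdot 85 - \left(\frac{14407867}{34113} - 6050\right)} = \sqrt{\frac{85}{383} + \left(\left(-429 + 2 \cdot 3025\right) + \frac{226610}{34113}\right)} = \sqrt{\frac{85}{383} + \left(\left(-429 + 6050\right) + \frac{226610}{34113}\right)} = \sqrt{\frac{85}{383} + \left(5621 + \frac{226610}{34113}\right)} = \sqrt{\frac{85}{383} + \frac{191975783}{34113}} = \sqrt{\frac{73529624494}{13065279}} = \frac{\sqrt{960685058779343826}}{13065279}$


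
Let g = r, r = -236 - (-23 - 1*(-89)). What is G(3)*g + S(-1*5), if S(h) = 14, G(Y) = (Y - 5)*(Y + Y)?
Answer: 3638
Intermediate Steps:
G(Y) = 2*Y*(-5 + Y) (G(Y) = (-5 + Y)*(2*Y) = 2*Y*(-5 + Y))
r = -302 (r = -236 - (-23 + 89) = -236 - 1*66 = -236 - 66 = -302)
g = -302
G(3)*g + S(-1*5) = (2*3*(-5 + 3))*(-302) + 14 = (2*3*(-2))*(-302) + 14 = -12*(-302) + 14 = 3624 + 14 = 3638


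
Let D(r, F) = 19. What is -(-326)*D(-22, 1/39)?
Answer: 6194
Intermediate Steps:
-(-326)*D(-22, 1/39) = -(-326)*19 = -326*(-19) = 6194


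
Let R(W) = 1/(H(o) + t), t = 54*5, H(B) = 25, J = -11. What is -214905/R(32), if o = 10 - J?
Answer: -63396975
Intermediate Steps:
o = 21 (o = 10 - 1*(-11) = 10 + 11 = 21)
t = 270
R(W) = 1/295 (R(W) = 1/(25 + 270) = 1/295)
-214905/R(32) = -214905/1/295 = -214905*295 = -63396975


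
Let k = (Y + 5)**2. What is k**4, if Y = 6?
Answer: 214358881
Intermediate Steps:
k = 121 (k = (6 + 5)**2 = 11**2 = 121)
k**4 = 121**4 = 214358881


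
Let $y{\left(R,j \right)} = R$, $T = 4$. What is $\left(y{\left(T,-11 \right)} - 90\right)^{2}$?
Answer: $7396$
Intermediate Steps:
$\left(y{\left(T,-11 \right)} - 90\right)^{2} = \left(4 - 90\right)^{2} = \left(-86\right)^{2} = 7396$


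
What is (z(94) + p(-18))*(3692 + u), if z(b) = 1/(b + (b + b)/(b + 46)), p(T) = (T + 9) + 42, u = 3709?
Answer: 815264556/3337 ≈ 2.4431e+5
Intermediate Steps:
p(T) = 51 + T (p(T) = (9 + T) + 42 = 51 + T)
z(b) = 1/(b + 2*b/(46 + b)) (z(b) = 1/(b + (2*b)/(46 + b)) = 1/(b + 2*b/(46 + b)))
(z(94) + p(-18))*(3692 + u) = ((46 + 94)/(94*(48 + 94)) + (51 - 18))*(3692 + 3709) = ((1/94)*140/142 + 33)*7401 = ((1/94)*(1/142)*140 + 33)*7401 = (35/3337 + 33)*7401 = (110156/3337)*7401 = 815264556/3337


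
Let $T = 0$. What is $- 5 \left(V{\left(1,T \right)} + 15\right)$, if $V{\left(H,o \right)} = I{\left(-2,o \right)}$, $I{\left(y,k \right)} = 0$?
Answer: $-75$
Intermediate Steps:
$V{\left(H,o \right)} = 0$
$- 5 \left(V{\left(1,T \right)} + 15\right) = - 5 \left(0 + 15\right) = \left(-5\right) 15 = -75$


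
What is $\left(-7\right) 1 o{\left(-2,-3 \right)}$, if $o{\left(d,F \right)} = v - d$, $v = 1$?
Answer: $-21$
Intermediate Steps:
$o{\left(d,F \right)} = 1 - d$
$\left(-7\right) 1 o{\left(-2,-3 \right)} = \left(-7\right) 1 \left(1 - -2\right) = - 7 \left(1 + 2\right) = \left(-7\right) 3 = -21$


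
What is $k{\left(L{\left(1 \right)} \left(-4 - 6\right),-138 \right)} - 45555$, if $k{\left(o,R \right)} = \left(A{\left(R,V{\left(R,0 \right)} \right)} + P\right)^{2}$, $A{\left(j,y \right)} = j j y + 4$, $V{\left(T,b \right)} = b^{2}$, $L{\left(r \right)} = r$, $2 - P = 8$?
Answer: $-45551$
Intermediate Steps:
$P = -6$ ($P = 2 - 8 = -6$)
$A{\left(j,y \right)} = 4 + y j^{2}$ ($A{\left(j,y \right)} = j^{2} y + 4 = y j^{2} + 4 = 4 + y j^{2}$)
$k{\left(o,R \right)} = 4$ ($k{\left(o,R \right)} = \left(\left(4 + 0^{2} R^{2}\right) - 6\right)^{2} = \left(\left(4 + 0 R^{2}\right) - 6\right)^{2} = \left(\left(4 + 0\right) - 6\right)^{2} = \left(4 - 6\right)^{2} = \left(-2\right)^{2} = 4$)
$k{\left(L{\left(1 \right)} \left(-4 - 6\right),-138 \right)} - 45555 = 4 - 45555 = -45551$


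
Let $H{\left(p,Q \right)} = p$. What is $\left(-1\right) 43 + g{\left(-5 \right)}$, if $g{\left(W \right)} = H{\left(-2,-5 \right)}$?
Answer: $-45$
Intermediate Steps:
$g{\left(W \right)} = -2$
$\left(-1\right) 43 + g{\left(-5 \right)} = \left(-1\right) 43 - 2 = -43 - 2 = -45$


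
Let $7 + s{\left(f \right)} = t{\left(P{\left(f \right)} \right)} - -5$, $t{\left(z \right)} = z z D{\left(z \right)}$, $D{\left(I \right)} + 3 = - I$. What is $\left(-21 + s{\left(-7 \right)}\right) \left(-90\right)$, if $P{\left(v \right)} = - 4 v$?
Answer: $2189430$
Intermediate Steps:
$D{\left(I \right)} = -3 - I$
$t{\left(z \right)} = z^{2} \left(-3 - z\right)$ ($t{\left(z \right)} = z z \left(-3 - z\right) = z^{2} \left(-3 - z\right)$)
$s{\left(f \right)} = -2 + 16 f^{2} \left(-3 + 4 f\right)$ ($s{\left(f \right)} = -7 + \left(\left(- 4 f\right)^{2} \left(-3 - - 4 f\right) - -5\right) = -7 + \left(16 f^{2} \left(-3 + 4 f\right) + 5\right) = -7 + \left(5 + 16 f^{2} \left(-3 + 4 f\right)\right) = -2 + 16 f^{2} \left(-3 + 4 f\right)$)
$\left(-21 + s{\left(-7 \right)}\right) \left(-90\right) = \left(-21 - \left(2 + 2352 + 21952\right)\right) \left(-90\right) = \left(-21 - 24306\right) \left(-90\right) = \left(-24327\right) \left(-90\right) = 2189430$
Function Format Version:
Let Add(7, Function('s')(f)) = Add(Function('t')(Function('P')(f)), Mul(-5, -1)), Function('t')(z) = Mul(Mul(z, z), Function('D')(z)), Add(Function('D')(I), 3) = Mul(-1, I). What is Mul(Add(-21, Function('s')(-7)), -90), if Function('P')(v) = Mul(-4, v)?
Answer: 2189430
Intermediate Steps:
Function('D')(I) = Add(-3, Mul(-1, I))
Function('t')(z) = Mul(Pow(z, 2), Add(-3, Mul(-1, z))) (Function('t')(z) = Mul(Mul(z, z), Add(-3, Mul(-1, z))) = Mul(Pow(z, 2), Add(-3, Mul(-1, z))))
Function('s')(f) = Add(-2, Mul(16, Pow(f, 2), Add(-3, Mul(4, f)))) (Function('s')(f) = Add(-7, Add(Mul(Pow(Mul(-4, f), 2), Add(-3, Mul(-1, Mul(-4, f)))), Mul(-5, -1))) = Add(-7, Add(Mul(Mul(16, Pow(f, 2)), Add(-3, Mul(4, f))), 5)) = Add(-7, Add(Mul(16, Pow(f, 2), Add(-3, Mul(4, f))), 5)) = Add(-7, Add(5, Mul(16, Pow(f, 2), Add(-3, Mul(4, f))))) = Add(-2, Mul(16, Pow(f, 2), Add(-3, Mul(4, f)))))
Mul(Add(-21, Function('s')(-7)), -90) = Mul(Add(-21, Add(-2, Mul(-48, Pow(-7, 2)), Mul(64, Pow(-7, 3)))), -90) = Mul(Add(-21, Add(-2, Mul(-48, 49), Mul(64, -343))), -90) = Mul(Add(-21, Add(-2, -2352, -21952)), -90) = Mul(Add(-21, -24306), -90) = Mul(-24327, -90) = 2189430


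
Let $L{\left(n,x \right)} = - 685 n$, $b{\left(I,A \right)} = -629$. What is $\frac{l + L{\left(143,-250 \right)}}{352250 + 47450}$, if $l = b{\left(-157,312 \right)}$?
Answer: $- \frac{24646}{99925} \approx -0.24664$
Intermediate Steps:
$l = -629$
$\frac{l + L{\left(143,-250 \right)}}{352250 + 47450} = \frac{-629 - 97955}{352250 + 47450} = \frac{-629 - 97955}{399700} = \left(-98584\right) \frac{1}{399700} = - \frac{24646}{99925}$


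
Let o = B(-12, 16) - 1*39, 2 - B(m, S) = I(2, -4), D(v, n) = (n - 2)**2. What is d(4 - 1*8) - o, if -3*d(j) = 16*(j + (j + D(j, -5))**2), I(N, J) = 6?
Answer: -32207/3 ≈ -10736.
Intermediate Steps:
D(v, n) = (-2 + n)**2
B(m, S) = -4 (B(m, S) = 2 - 1*6 = 2 - 6 = -4)
o = -43 (o = -4 - 1*39 = -4 - 39 = -43)
d(j) = -16*j/3 - 16*(49 + j)**2/3 (d(j) = -16*(j + (j + (-2 - 5)**2)**2)/3 = -16*(j + (j + (-7)**2)**2)/3 = -16*(j + (j + 49)**2)/3 = -16*(j + (49 + j)**2)/3 = -(16*j + 16*(49 + j)**2)/3 = -16*j/3 - 16*(49 + j)**2/3)
d(4 - 1*8) - o = (-16*(4 - 1*8)/3 - 16*(49 + (4 - 1*8))**2/3) - 1*(-43) = (-16*(4 - 8)/3 - 16*(49 + (4 - 8))**2/3) + 43 = (-16/3*(-4) - 16*(49 - 4)**2/3) + 43 = (64/3 - 16/3*45**2) + 43 = (64/3 - 16/3*2025) + 43 = (64/3 - 10800) + 43 = -32336/3 + 43 = -32207/3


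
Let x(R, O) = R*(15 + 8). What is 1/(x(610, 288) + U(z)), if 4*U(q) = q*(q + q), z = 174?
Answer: 1/29168 ≈ 3.4284e-5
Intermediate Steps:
x(R, O) = 23*R (x(R, O) = R*23 = 23*R)
U(q) = q²/2 (U(q) = (q*(q + q))/4 = (q*(2*q))/4 = (2*q²)/4 = q²/2)
1/(x(610, 288) + U(z)) = 1/(23*610 + (½)*174²) = 1/(14030 + (½)*30276) = 1/(14030 + 15138) = 1/29168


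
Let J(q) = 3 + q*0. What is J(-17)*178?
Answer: 534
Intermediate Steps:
J(q) = 3 (J(q) = 3 + 0 = 3)
J(-17)*178 = 3*178 = 534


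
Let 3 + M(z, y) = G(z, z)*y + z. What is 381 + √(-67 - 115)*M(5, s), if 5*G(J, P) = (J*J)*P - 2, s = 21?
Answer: 381 + 2593*I*√182/5 ≈ 381.0 + 6996.3*I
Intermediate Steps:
G(J, P) = -⅖ + P*J²/5 (G(J, P) = ((J*J)*P - 2)/5 = (J²*P - 2)/5 = (P*J² - 2)/5 = (-2 + P*J²)/5 = -⅖ + P*J²/5)
M(z, y) = -3 + z + y*(-⅖ + z³/5) (M(z, y) = -3 + ((-⅖ + z*z²/5)*y + z) = -3 + ((-⅖ + z³/5)*y + z) = -3 + (y*(-⅖ + z³/5) + z) = -3 + (z + y*(-⅖ + z³/5)) = -3 + z + y*(-⅖ + z³/5))
381 + √(-67 - 115)*M(5, s) = 381 + √(-67 - 115)*(-3 + 5 + (⅕)*21*(-2 + 5³)) = 381 + √(-182)*(-3 + 5 + (⅕)*21*(-2 + 125)) = 381 + (I*√182)*(-3 + 5 + (⅕)*21*123) = 381 + (I*√182)*(-3 + 5 + 2583/5) = 381 + (I*√182)*(2593/5) = 381 + 2593*I*√182/5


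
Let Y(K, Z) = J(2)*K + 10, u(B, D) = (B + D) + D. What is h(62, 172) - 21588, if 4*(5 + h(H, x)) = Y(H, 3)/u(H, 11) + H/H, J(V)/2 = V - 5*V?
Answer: -3628073/168 ≈ -21596.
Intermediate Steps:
u(B, D) = B + 2*D
J(V) = -8*V (J(V) = 2*(V - 5*V) = 2*(-4*V) = -8*V)
Y(K, Z) = 10 - 16*K (Y(K, Z) = (-8*2)*K + 10 = -16*K + 10 = 10 - 16*K)
h(H, x) = -19/4 + (10 - 16*H)/(4*(22 + H)) (h(H, x) = -5 + ((10 - 16*H)/(H + 2*11) + H/H)/4 = -5 + ((10 - 16*H)/(H + 22) + 1)/4 = -5 + ((10 - 16*H)/(22 + H) + 1)/4 = -5 + (1 + (10 - 16*H)/(22 + H))/4 = -5 + (¼ + (10 - 16*H)/(4*(22 + H))) = -19/4 + (10 - 16*H)/(4*(22 + H)))
h(62, 172) - 21588 = (-408 - 35*62)/(4*(22 + 62)) - 21588 = (¼)*(-408 - 2170)/84 - 21588 = (¼)*(1/84)*(-2578) - 21588 = -1289/168 - 21588 = -3628073/168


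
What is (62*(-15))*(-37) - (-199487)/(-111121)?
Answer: 3823474123/111121 ≈ 34408.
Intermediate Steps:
(62*(-15))*(-37) - (-199487)/(-111121) = -930*(-37) - (-199487)*(-1)/111121 = 34410 - 1*199487/111121 = 34410 - 199487/111121 = 3823474123/111121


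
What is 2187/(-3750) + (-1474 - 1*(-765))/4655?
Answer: -855949/1163750 ≈ -0.73551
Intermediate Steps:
2187/(-3750) + (-1474 - 1*(-765))/4655 = 2187*(-1/3750) + (-1474 + 765)*(1/4655) = -729/1250 - 709*1/4655 = -729/1250 - 709/4655 = -855949/1163750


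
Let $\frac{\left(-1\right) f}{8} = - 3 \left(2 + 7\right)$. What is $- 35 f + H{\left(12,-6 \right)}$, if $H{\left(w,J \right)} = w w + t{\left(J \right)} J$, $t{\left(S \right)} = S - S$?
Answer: $-7416$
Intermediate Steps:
$t{\left(S \right)} = 0$
$f = 216$ ($f = - 8 \left(- 3 \left(2 + 7\right)\right) = - 8 \left(\left(-3\right) 9\right) = \left(-8\right) \left(-27\right) = 216$)
$H{\left(w,J \right)} = w^{2}$ ($H{\left(w,J \right)} = w w + 0 J = w^{2} + 0 = w^{2}$)
$- 35 f + H{\left(12,-6 \right)} = \left(-35\right) 216 + 12^{2} = -7560 + 144 = -7416$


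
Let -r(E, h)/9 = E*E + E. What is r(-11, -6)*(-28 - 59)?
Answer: 86130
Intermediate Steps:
r(E, h) = -9*E - 9*E² (r(E, h) = -9*(E*E + E) = -9*(E² + E) = -9*(E + E²) = -9*E - 9*E²)
r(-11, -6)*(-28 - 59) = (-9*(-11)*(1 - 11))*(-28 - 59) = -9*(-11)*(-10)*(-87) = -990*(-87) = 86130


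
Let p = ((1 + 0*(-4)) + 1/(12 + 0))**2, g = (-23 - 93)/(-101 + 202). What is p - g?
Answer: 33773/14544 ≈ 2.3221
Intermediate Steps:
g = -116/101 ≈ -1.1485
p = 169/144 (p = ((1 + 0) + 1/12)**2 = (1 + 1/12)**2 = (13/12)**2 = 169/144 ≈ 1.1736)
p - g = 169/144 - 1*(-116/101) = 169/144 + 116/101 = 33773/14544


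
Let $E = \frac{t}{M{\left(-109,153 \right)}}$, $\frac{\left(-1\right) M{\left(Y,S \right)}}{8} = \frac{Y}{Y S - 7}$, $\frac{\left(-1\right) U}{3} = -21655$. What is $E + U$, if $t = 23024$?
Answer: $- \frac{40935367}{109} \approx -3.7555 \cdot 10^{5}$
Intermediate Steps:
$U = 64965$ ($U = \left(-3\right) \left(-21655\right) = 64965$)
$M{\left(Y,S \right)} = - \frac{8 Y}{-7 + S Y}$ ($M{\left(Y,S \right)} = - 8 \frac{Y}{Y S - 7} = - 8 \frac{Y}{S Y - 7} = - 8 \frac{Y}{-7 + S Y} = - \frac{8 Y}{-7 + S Y}$)
$E = - \frac{48016552}{109}$ ($E = \frac{23024}{\left(-8\right) \left(-109\right) \frac{1}{-7 + 153 \left(-109\right)}} = \frac{23024}{\left(-8\right) \left(-109\right) \frac{1}{-7 - 16677}} = \frac{23024}{\left(-8\right) \left(-109\right) \frac{1}{-16684}} = \frac{23024}{\left(-8\right) \left(-109\right) \left(- \frac{1}{16684}\right)} = \frac{23024}{- \frac{218}{4171}} = 23024 \left(- \frac{4171}{218}\right) = - \frac{48016552}{109} \approx -4.4052 \cdot 10^{5}$)
$E + U = - \frac{48016552}{109} + 64965 = - \frac{40935367}{109}$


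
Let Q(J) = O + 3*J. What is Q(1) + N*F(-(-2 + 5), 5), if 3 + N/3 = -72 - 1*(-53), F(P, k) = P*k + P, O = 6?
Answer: 1197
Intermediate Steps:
F(P, k) = P + P*k
Q(J) = 6 + 3*J
N = -66 (N = -9 + 3*(-72 - 1*(-53)) = -9 + 3*(-72 + 53) = -9 + 3*(-19) = -9 - 57 = -66)
Q(1) + N*F(-(-2 + 5), 5) = (6 + 3*1) - 66*(-(-2 + 5))*(1 + 5) = (6 + 3) - 66*(-1*3)*6 = 9 - (-198)*6 = 9 - 66*(-18) = 9 + 1188 = 1197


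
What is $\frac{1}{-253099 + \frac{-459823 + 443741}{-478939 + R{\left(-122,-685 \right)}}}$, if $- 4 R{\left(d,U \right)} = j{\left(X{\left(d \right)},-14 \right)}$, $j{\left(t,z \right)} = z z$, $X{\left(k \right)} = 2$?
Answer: $- \frac{239494}{60615683865} \approx -3.951 \cdot 10^{-6}$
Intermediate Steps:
$j{\left(t,z \right)} = z^{2}$
$R{\left(d,U \right)} = -49$ ($R{\left(d,U \right)} = - \frac{\left(-14\right)^{2}}{4} = \left(- \frac{1}{4}\right) 196 = -49$)
$\frac{1}{-253099 + \frac{-459823 + 443741}{-478939 + R{\left(-122,-685 \right)}}} = \frac{1}{-253099 + \frac{-459823 + 443741}{-478939 - 49}} = \frac{1}{-253099 - \frac{16082}{-478988}} = \frac{1}{-253099 - - \frac{8041}{239494}} = \frac{1}{-253099 + \frac{8041}{239494}} = \frac{1}{- \frac{60615683865}{239494}} = - \frac{239494}{60615683865}$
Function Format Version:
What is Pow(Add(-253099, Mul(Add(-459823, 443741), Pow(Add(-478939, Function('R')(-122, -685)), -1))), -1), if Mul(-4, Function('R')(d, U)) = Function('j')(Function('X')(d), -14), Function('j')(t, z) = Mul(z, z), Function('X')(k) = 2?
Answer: Rational(-239494, 60615683865) ≈ -3.9510e-6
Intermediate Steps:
Function('j')(t, z) = Pow(z, 2)
Function('R')(d, U) = -49 (Function('R')(d, U) = Mul(Rational(-1, 4), Pow(-14, 2)) = Mul(Rational(-1, 4), 196) = -49)
Pow(Add(-253099, Mul(Add(-459823, 443741), Pow(Add(-478939, Function('R')(-122, -685)), -1))), -1) = Pow(Add(-253099, Mul(Add(-459823, 443741), Pow(Add(-478939, -49), -1))), -1) = Pow(Add(-253099, Mul(-16082, Pow(-478988, -1))), -1) = Pow(Add(-253099, Mul(-16082, Rational(-1, 478988))), -1) = Pow(Add(-253099, Rational(8041, 239494)), -1) = Pow(Rational(-60615683865, 239494), -1) = Rational(-239494, 60615683865)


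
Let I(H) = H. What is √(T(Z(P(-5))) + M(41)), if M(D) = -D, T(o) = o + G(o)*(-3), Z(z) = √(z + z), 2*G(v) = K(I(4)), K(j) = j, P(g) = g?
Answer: √(-47 + I*√10) ≈ 0.2305 + 6.8595*I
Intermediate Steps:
G(v) = 2 (G(v) = (½)*4 = 2)
Z(z) = √2*√z (Z(z) = √(2*z) = √2*√z)
T(o) = -6 + o (T(o) = o + 2*(-3) = o - 6 = -6 + o)
√(T(Z(P(-5))) + M(41)) = √((-6 + √2*√(-5)) - 1*41) = √((-6 + √2*(I*√5)) - 41) = √((-6 + I*√10) - 41) = √(-47 + I*√10)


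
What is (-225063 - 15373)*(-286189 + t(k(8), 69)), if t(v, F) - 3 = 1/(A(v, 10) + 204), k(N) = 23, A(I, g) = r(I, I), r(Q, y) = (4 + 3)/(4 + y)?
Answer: 379483928792668/5515 ≈ 6.8809e+10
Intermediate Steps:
r(Q, y) = 7/(4 + y)
A(I, g) = 7/(4 + I)
t(v, F) = 3 + 1/(204 + 7/(4 + v)) (t(v, F) = 3 + 1/(7/(4 + v) + 204) = 3 + 1/(204 + 7/(4 + v)))
(-225063 - 15373)*(-286189 + t(k(8), 69)) = (-225063 - 15373)*(-286189 + (2473 + 613*23)/(823 + 204*23)) = -240436*(-286189 + (2473 + 14099)/(823 + 4692)) = -240436*(-286189 + 16572/5515) = -240436*(-1578315763/5515) = 379483928792668/5515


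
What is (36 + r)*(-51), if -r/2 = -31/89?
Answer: -166566/89 ≈ -1871.5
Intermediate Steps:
r = 62/89 (r = -(-62)/89 = -2*(-31/89) = 62/89 ≈ 0.69663)
(36 + r)*(-51) = (36 + 62/89)*(-51) = (3266/89)*(-51) = -166566/89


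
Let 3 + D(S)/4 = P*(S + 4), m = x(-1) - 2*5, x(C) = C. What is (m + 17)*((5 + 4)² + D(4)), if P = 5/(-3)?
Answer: 94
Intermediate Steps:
P = -5/3 (P = 5*(-⅓) = -5/3 ≈ -1.6667)
m = -11 (m = -1 - 2*5 = -1 - 10 = -11)
D(S) = -116/3 - 20*S/3 (D(S) = -12 + 4*(-5*(S + 4)/3) = -12 + 4*(-5*(4 + S)/3) = -12 + 4*(-20/3 - 5*S/3) = -12 + (-80/3 - 20*S/3) = -116/3 - 20*S/3)
(m + 17)*((5 + 4)² + D(4)) = (-11 + 17)*((5 + 4)² + (-116/3 - 20/3*4)) = 6*(9² + (-116/3 - 80/3)) = 6*(81 - 196/3) = 6*(47/3) = 94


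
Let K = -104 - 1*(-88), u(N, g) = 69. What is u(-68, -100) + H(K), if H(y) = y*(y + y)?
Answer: 581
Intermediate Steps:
K = -16 (K = -104 + 88 = -16)
H(y) = 2*y² (H(y) = y*(2*y) = 2*y²)
u(-68, -100) + H(K) = 69 + 2*(-16)² = 69 + 2*256 = 69 + 512 = 581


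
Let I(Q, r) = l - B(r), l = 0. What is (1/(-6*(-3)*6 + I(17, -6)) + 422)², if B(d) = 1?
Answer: 2038974025/11449 ≈ 1.7809e+5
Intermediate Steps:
I(Q, r) = -1 (I(Q, r) = 0 - 1*1 = 0 - 1 = -1)
(1/(-6*(-3)*6 + I(17, -6)) + 422)² = (1/(-6*(-3)*6 - 1) + 422)² = (1/(18*6 - 1) + 422)² = (1/(108 - 1) + 422)² = (1/107 + 422)² = (45155/107)² = 2038974025/11449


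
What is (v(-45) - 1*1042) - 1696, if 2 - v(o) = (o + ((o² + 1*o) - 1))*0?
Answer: -2736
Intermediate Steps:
v(o) = 2 (v(o) = 2 - (o + ((o² + 1*o) - 1))*0 = 2 - (o + ((o² + o) - 1))*0 = 2 - (o + ((o + o²) - 1))*0 = 2 - (o + (-1 + o + o²))*0 = 2 - (-1 + o² + 2*o)*0 = 2 - 1*0 = 2 + 0 = 2)
(v(-45) - 1*1042) - 1696 = (2 - 1*1042) - 1696 = (2 - 1042) - 1696 = -1040 - 1696 = -2736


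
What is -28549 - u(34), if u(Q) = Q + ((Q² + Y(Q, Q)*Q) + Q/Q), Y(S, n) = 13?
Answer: -30182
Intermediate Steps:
u(Q) = 1 + Q² + 14*Q (u(Q) = Q + ((Q² + 13*Q) + Q/Q) = Q + ((Q² + 13*Q) + 1) = Q + (1 + Q² + 13*Q) = 1 + Q² + 14*Q)
-28549 - u(34) = -28549 - (1 + 34² + 14*34) = -28549 - (1 + 1156 + 476) = -28549 - 1*1633 = -28549 - 1633 = -30182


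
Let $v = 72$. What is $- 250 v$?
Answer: $-18000$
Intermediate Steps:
$- 250 v = \left(-250\right) 72 = -18000$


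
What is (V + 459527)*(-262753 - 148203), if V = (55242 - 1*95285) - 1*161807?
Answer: -105893909212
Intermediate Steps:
V = -201850 (V = (55242 - 95285) - 161807 = -40043 - 161807 = -201850)
(V + 459527)*(-262753 - 148203) = (-201850 + 459527)*(-262753 - 148203) = 257677*(-410956) = -105893909212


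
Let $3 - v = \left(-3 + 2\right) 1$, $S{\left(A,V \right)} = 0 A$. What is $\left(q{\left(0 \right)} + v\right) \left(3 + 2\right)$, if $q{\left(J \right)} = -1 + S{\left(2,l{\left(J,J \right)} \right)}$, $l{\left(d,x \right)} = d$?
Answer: $15$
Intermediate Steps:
$S{\left(A,V \right)} = 0$
$v = 4$ ($v = 3 - \left(-3 + 2\right) 1 = 3 - \left(-1\right) 1 = 3 - -1 = 3 + 1 = 4$)
$q{\left(J \right)} = -1$ ($q{\left(J \right)} = -1 + 0 = -1$)
$\left(q{\left(0 \right)} + v\right) \left(3 + 2\right) = \left(-1 + 4\right) \left(3 + 2\right) = 3 \cdot 5 = 15$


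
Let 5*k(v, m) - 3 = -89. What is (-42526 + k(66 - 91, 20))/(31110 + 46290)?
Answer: -53179/96750 ≈ -0.54965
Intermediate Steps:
k(v, m) = -86/5 (k(v, m) = 3/5 + (1/5)*(-89) = 3/5 - 89/5 = -86/5)
(-42526 + k(66 - 91, 20))/(31110 + 46290) = (-42526 - 86/5)/(31110 + 46290) = -212716/5/77400 = -212716/5*1/77400 = -53179/96750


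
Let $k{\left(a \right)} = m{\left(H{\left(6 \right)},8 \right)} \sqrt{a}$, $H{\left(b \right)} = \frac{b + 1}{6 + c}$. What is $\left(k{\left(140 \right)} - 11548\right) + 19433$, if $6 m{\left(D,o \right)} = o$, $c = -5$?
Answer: $7885 + \frac{8 \sqrt{35}}{3} \approx 7900.8$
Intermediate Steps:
$H{\left(b \right)} = 1 + b$ ($H{\left(b \right)} = \frac{b + 1}{6 - 5} = \frac{1 + b}{1} = \left(1 + b\right) 1 = 1 + b$)
$m{\left(D,o \right)} = \frac{o}{6}$
$k{\left(a \right)} = \frac{4 \sqrt{a}}{3}$ ($k{\left(a \right)} = \frac{1}{6} \cdot 8 \sqrt{a} = \frac{4 \sqrt{a}}{3}$)
$\left(k{\left(140 \right)} - 11548\right) + 19433 = \left(\frac{4 \sqrt{140}}{3} - 11548\right) + 19433 = \left(\frac{4 \cdot 2 \sqrt{35}}{3} - 11548\right) + 19433 = \left(\frac{8 \sqrt{35}}{3} - 11548\right) + 19433 = \left(-11548 + \frac{8 \sqrt{35}}{3}\right) + 19433 = 7885 + \frac{8 \sqrt{35}}{3}$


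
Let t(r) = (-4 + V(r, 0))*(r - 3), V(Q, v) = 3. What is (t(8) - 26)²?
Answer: 961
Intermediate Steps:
t(r) = 3 - r (t(r) = (-4 + 3)*(r - 3) = -(-3 + r) = 3 - r)
(t(8) - 26)² = ((3 - 1*8) - 26)² = ((3 - 8) - 26)² = (-5 - 26)² = (-31)² = 961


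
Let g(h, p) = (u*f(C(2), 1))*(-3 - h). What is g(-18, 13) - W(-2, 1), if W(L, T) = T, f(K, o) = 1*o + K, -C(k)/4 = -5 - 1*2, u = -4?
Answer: -1741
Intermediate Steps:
C(k) = 28 (C(k) = -4*(-5 - 1*2) = -4*(-5 - 2) = -4*(-7) = 28)
f(K, o) = K + o (f(K, o) = o + K = K + o)
g(h, p) = 348 + 116*h (g(h, p) = (-4*(28 + 1))*(-3 - h) = (-4*29)*(-3 - h) = -116*(-3 - h) = 348 + 116*h)
g(-18, 13) - W(-2, 1) = (348 + 116*(-18)) - 1*1 = (348 - 2088) - 1 = -1740 - 1 = -1741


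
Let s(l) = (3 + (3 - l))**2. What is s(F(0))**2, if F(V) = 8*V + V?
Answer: 1296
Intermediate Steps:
F(V) = 9*V
s(l) = (6 - l)**2
s(F(0))**2 = ((-6 + 9*0)**2)**2 = ((-6 + 0)**2)**2 = ((-6)**2)**2 = 36**2 = 1296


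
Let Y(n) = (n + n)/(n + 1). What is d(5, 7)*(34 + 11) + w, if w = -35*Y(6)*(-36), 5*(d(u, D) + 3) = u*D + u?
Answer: 2385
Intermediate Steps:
d(u, D) = -3 + u/5 + D*u/5 (d(u, D) = -3 + (u*D + u)/5 = -3 + (D*u + u)/5 = -3 + (u + D*u)/5 = -3 + (u/5 + D*u/5) = -3 + u/5 + D*u/5)
Y(n) = 2*n/(1 + n) (Y(n) = (2*n)/(1 + n) = 2*n/(1 + n))
w = 2160 (w = -70*6/(1 + 6)*(-36) = -70*6/7*(-36) = -35*12/7*(-36) = -60*(-36) = 2160)
d(5, 7)*(34 + 11) + w = (-3 + (⅕)*5 + (⅕)*7*5)*(34 + 11) + 2160 = (-3 + 1 + 7)*45 + 2160 = 5*45 + 2160 = 225 + 2160 = 2385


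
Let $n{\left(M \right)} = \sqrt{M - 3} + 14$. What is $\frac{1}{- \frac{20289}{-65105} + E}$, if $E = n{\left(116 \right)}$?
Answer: $\frac{60662169695}{389206138256} - \frac{4238661025 \sqrt{113}}{389206138256} \approx 0.040093$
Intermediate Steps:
$n{\left(M \right)} = 14 + \sqrt{-3 + M}$ ($n{\left(M \right)} = \sqrt{-3 + M} + 14 = 14 + \sqrt{-3 + M}$)
$E = 14 + \sqrt{113}$ ($E = 14 + \sqrt{-3 + 116} = 14 + \sqrt{113} \approx 24.63$)
$\frac{1}{- \frac{20289}{-65105} + E} = \frac{1}{- \frac{20289}{-65105} + \left(14 + \sqrt{113}\right)} = \frac{1}{\left(-20289\right) \left(- \frac{1}{65105}\right) + \left(14 + \sqrt{113}\right)} = \frac{1}{\frac{20289}{65105} + \left(14 + \sqrt{113}\right)} = \frac{1}{\frac{931759}{65105} + \sqrt{113}}$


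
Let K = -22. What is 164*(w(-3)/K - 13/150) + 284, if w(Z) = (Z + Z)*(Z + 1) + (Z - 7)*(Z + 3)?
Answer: 148774/825 ≈ 180.33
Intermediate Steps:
w(Z) = (-7 + Z)*(3 + Z) + 2*Z*(1 + Z) (w(Z) = (2*Z)*(1 + Z) + (-7 + Z)*(3 + Z) = 2*Z*(1 + Z) + (-7 + Z)*(3 + Z) = (-7 + Z)*(3 + Z) + 2*Z*(1 + Z))
164*(w(-3)/K - 13/150) + 284 = 164*((-21 - 2*(-3) + 3*(-3)**2)/(-22) - 13/150) + 284 = 164*((-21 + 6 + 3*9)*(-1/22) - 13*1/150) + 284 = 164*((-21 + 6 + 27)*(-1/22) - 13/150) + 284 = 164*(12*(-1/22) - 13/150) + 284 = 164*(-6/11 - 13/150) + 284 = 164*(-1043/1650) + 284 = -85526/825 + 284 = 148774/825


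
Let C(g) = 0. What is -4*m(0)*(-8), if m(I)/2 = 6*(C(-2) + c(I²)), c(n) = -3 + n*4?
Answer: -1152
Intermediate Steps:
c(n) = -3 + 4*n
m(I) = -36 + 48*I² (m(I) = 2*(6*(0 + (-3 + 4*I²))) = 2*(6*(-3 + 4*I²)) = 2*(-18 + 24*I²) = -36 + 48*I²)
-4*m(0)*(-8) = -4*(-36 + 48*0²)*(-8) = -4*(-36 + 48*0)*(-8) = -4*(-36 + 0)*(-8) = -4*(-36)*(-8) = 144*(-8) = -1152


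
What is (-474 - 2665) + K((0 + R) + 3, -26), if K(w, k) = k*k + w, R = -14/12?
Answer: -14767/6 ≈ -2461.2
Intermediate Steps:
R = -7/6 (R = -14*1/12 = -7/6 ≈ -1.1667)
K(w, k) = w + k² (K(w, k) = k² + w = w + k²)
(-474 - 2665) + K((0 + R) + 3, -26) = (-474 - 2665) + (((0 - 7/6) + 3) + (-26)²) = -3139 + ((-7/6 + 3) + 676) = -3139 + (11/6 + 676) = -3139 + 4067/6 = -14767/6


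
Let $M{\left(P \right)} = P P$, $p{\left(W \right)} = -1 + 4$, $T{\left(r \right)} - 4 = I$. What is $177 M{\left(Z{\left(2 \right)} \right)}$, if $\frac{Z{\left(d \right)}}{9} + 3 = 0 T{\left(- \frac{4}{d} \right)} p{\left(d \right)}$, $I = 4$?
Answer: $129033$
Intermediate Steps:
$T{\left(r \right)} = 8$ ($T{\left(r \right)} = 4 + 4 = 8$)
$p{\left(W \right)} = 3$
$Z{\left(d \right)} = -27$ ($Z{\left(d \right)} = -27 + 9 \cdot 0 \cdot 8 \cdot 3 = -27 + 9 \cdot 0 \cdot 3 = -27 + 9 \cdot 0 = -27 + 0 = -27$)
$M{\left(P \right)} = P^{2}$
$177 M{\left(Z{\left(2 \right)} \right)} = 177 \left(-27\right)^{2} = 177 \cdot 729 = 129033$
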